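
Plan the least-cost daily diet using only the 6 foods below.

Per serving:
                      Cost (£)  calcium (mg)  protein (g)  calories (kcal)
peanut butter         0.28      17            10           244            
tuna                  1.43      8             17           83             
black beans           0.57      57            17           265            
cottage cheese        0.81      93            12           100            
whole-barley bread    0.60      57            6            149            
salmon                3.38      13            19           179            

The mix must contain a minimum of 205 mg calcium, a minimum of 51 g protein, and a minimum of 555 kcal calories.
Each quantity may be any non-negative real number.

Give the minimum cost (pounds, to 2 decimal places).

This is a linear program. Let x1 = servings of peanut butter, x2 = servings of tuna, x3 = servings of black beans, x4 = servings of cottage cheese, x5 = servings of whole-barley bread, x6 = servings of salmon.
Minimise 0.28x1 + 1.43x2 + 0.57x3 + 0.81x4 + 0.6x5 + 3.38x6 subject to:
  17x1 + 8x2 + 57x3 + 93x4 + 57x5 + 13x6 ≥ 205   (calcium)
  10x1 + 17x2 + 17x3 + 12x4 + 6x5 + 19x6 ≥ 51   (protein)
  244x1 + 83x2 + 265x3 + 100x4 + 149x5 + 179x6 ≥ 555   (calories)
  x1, x2, x3, x4, x5, x6 ≥ 0.
The cheapest feasible vertex uses only black beans, cottage cheese; peanut butter, tuna, whole-barley bread, salmon are not used. There the calcium and protein constraints are tight.
Optimal quantities: black beans = 2.545 servings, cottage cheese = 0.6444 servings.
Objective = 0.57·2.545 + 0.81·0.6444 = 1.9726.

£1.97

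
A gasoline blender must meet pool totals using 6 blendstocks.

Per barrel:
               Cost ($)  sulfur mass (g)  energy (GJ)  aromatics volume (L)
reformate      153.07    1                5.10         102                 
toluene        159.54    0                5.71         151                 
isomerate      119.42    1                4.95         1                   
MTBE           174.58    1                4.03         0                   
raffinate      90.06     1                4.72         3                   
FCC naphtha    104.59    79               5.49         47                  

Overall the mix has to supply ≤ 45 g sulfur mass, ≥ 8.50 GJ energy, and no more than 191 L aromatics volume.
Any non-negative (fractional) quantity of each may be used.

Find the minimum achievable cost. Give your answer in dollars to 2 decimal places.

Let x1 = barrels of reformate, x2 = barrels of toluene, x3 = barrels of isomerate, x4 = barrels of MTBE, x5 = barrels of raffinate, x6 = barrels of FCC naphtha.
min 153.07x1 + 159.54x2 + 119.42x3 + 174.58x4 + 90.06x5 + 104.59x6 with:
  1x1 + 1x3 + 1x4 + 1x5 + 79x6 ≤ 45   (sulfur mass)
  5.1x1 + 5.71x2 + 4.95x3 + 4.03x4 + 4.72x5 + 5.49x6 ≥ 8.5   (energy)
  102x1 + 151x2 + 1x3 + 3x5 + 47x6 ≤ 191   (aromatics volume)
  x1, x2, x3, x4, x5, x6 ≥ 0.
At the optimum only raffinate, FCC naphtha are positive (reformate, toluene, isomerate, MTBE = 0). Binding constraints: sulfur mass and energy.
Solving gives x5 = 1.1553, x6 = 0.555.
Total cost: 90.06·1.1553 + 104.59·0.555 = 162.0938.

$162.09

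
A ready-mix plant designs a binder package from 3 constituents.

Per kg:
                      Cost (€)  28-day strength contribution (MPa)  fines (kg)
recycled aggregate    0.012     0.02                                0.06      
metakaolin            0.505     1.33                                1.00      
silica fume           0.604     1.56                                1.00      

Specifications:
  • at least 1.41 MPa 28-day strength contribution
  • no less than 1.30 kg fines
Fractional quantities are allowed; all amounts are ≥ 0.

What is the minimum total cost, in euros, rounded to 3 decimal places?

Let x1 = kg of recycled aggregate, x2 = kg of metakaolin, x3 = kg of silica fume.
Minimise 0.012x1 + 0.505x2 + 0.604x3 with:
  0.02x1 + 1.33x2 + 1.56x3 ≥ 1.41   (28-day strength contribution)
  0.06x1 + 1x2 + 1x3 ≥ 1.3   (fines)
  x1, x2, x3 ≥ 0.
The minimum-cost mix takes nothing from silica fume — only recycled aggregate, metakaolin. The 28-day strength contribution and fines requirements are met with equality.
That vertex is x1 = 5.334, x2 = 0.9799.
Cost = 0.012·5.334 + 0.505·0.9799 = 0.55886.

€0.559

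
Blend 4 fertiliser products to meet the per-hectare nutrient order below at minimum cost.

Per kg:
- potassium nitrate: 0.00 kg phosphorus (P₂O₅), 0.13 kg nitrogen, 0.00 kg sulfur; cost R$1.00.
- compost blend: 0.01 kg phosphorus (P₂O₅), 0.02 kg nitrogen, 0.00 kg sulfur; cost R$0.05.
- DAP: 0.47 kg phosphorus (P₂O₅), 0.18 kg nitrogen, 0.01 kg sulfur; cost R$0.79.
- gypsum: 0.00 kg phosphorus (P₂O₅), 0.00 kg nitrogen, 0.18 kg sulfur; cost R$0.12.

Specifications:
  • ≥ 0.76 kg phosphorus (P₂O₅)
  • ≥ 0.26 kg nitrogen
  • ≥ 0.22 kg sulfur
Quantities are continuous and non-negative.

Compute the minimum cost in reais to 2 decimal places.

Set it up as a linear program. Let x1 = kg of potassium nitrate, x2 = kg of compost blend, x3 = kg of DAP, x4 = kg of gypsum.
Minimize 1x1 + 0.05x2 + 0.79x3 + 0.12x4 s.t.:
  0.01x2 + 0.47x3 ≥ 0.76   (phosphorus (P₂O₅))
  0.13x1 + 0.02x2 + 0.18x3 ≥ 0.26   (nitrogen)
  0.01x3 + 0.18x4 ≥ 0.22   (sulfur)
  x1, x2, x3, x4 ≥ 0.
The cheapest feasible vertex uses only DAP, gypsum; potassium nitrate, compost blend are not used. There the phosphorus (P₂O₅) and sulfur constraints are tight.
Optimal quantities: DAP = 1.617 kg, gypsum = 1.132 kg.
Cost = 0.79·1.617 + 0.12·1.132 = 1.4133.

R$1.41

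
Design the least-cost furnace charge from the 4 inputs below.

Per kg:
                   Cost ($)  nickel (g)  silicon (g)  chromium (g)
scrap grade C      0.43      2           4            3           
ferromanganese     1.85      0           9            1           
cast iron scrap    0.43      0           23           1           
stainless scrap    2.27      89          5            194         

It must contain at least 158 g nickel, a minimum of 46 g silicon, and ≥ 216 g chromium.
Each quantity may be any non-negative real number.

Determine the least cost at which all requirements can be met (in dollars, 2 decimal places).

$4.72

Treat it as an LP. Let x1 = kg of scrap grade C, x2 = kg of ferromanganese, x3 = kg of cast iron scrap, x4 = kg of stainless scrap.
min 0.43x1 + 1.85x2 + 0.43x3 + 2.27x4 with:
  2x1 + 89x4 ≥ 158   (nickel)
  4x1 + 9x2 + 23x3 + 5x4 ≥ 46   (silicon)
  3x1 + 1x2 + 1x3 + 194x4 ≥ 216   (chromium)
  x1, x2, x3, x4 ≥ 0.
At the optimum only cast iron scrap, stainless scrap are positive (scrap grade C, ferromanganese = 0). There the nickel and silicon constraints are tight.
Solving gives x3 = 1.614, x4 = 1.775.
Objective = 0.43·1.614 + 2.27·1.775 = 4.7233.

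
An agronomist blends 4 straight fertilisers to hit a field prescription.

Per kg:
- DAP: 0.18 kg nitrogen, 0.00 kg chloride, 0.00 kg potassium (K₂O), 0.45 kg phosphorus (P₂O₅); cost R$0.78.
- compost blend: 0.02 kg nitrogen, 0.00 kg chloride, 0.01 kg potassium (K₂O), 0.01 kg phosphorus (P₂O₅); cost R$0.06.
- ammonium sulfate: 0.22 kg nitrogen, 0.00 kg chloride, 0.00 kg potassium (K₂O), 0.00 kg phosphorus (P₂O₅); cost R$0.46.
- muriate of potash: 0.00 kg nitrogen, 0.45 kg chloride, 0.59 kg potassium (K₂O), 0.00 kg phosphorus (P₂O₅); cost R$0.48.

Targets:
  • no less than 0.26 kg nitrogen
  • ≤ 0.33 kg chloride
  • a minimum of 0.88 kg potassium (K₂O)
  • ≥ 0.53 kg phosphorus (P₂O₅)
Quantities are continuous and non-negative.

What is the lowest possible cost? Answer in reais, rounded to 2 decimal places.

Let x1 = kg of DAP, x2 = kg of compost blend, x3 = kg of ammonium sulfate, x4 = kg of muriate of potash.
min 0.78x1 + 0.06x2 + 0.46x3 + 0.48x4 with:
  0.18x1 + 0.02x2 + 0.22x3 ≥ 0.26   (nitrogen)
  0.45x4 ≤ 0.33   (chloride)
  0.01x2 + 0.59x4 ≥ 0.88   (potassium (K₂O))
  0.45x1 + 0.01x2 ≥ 0.53   (phosphorus (P₂O₅))
  x1, x2, x3, x4 ≥ 0.
The optimal basis is {DAP, compost blend, muriate of potash}; ammonium sulfate drops out. The chloride, potassium (K₂O), phosphorus (P₂O₅) requirements are met with equality.
That vertex is x1 = 0.1837, x2 = 44.73, x4 = 0.7333.
Cost = 0.78·0.1837 + 0.06·44.73 + 0.48·0.7333 = 3.1791.

R$3.18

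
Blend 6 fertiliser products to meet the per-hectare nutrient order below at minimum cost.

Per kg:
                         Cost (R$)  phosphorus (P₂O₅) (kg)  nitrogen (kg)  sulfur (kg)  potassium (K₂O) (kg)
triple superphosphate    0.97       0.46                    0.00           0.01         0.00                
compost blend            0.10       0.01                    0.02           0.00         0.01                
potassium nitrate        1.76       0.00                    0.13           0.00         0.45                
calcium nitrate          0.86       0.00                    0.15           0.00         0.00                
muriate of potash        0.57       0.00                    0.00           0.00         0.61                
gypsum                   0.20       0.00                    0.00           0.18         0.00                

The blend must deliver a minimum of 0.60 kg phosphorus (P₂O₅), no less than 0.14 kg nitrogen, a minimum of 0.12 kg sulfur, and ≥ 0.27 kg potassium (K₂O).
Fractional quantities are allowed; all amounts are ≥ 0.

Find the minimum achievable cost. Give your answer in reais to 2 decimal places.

Let x1 = kg of triple superphosphate, x2 = kg of compost blend, x3 = kg of potassium nitrate, x4 = kg of calcium nitrate, x5 = kg of muriate of potash, x6 = kg of gypsum.
min 0.97x1 + 0.1x2 + 1.76x3 + 0.86x4 + 0.57x5 + 0.2x6 s.t.:
  0.46x1 + 0.01x2 ≥ 0.6   (phosphorus (P₂O₅))
  0.02x2 + 0.13x3 + 0.15x4 ≥ 0.14   (nitrogen)
  0.01x1 + 0.18x6 ≥ 0.12   (sulfur)
  0.01x2 + 0.45x3 + 0.61x5 ≥ 0.27   (potassium (K₂O))
  x1, x2, x3, x4, x5, x6 ≥ 0.
The optimal basis is {triple superphosphate, compost blend, muriate of potash, gypsum}; potassium nitrate, calcium nitrate drop out. There the phosphorus (P₂O₅), nitrogen, sulfur, potassium (K₂O) constraints are tight.
Solving gives x1 = 1.1522, x2 = 7, x5 = 0.32787, x6 = 0.60266.
Objective = 0.97·1.1522 + 0.1·7 + 0.57·0.32787 + 0.2·0.60266 = 2.1251.

R$2.13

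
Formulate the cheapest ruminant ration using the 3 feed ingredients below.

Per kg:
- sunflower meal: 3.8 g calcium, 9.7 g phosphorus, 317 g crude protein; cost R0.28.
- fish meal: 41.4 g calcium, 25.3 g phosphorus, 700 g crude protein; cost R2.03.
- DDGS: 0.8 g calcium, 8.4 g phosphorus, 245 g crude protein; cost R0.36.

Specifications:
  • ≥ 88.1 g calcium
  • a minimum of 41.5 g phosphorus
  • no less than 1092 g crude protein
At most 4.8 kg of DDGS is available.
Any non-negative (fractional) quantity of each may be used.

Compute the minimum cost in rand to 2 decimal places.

R4.32

Let x1 = kg of sunflower meal, x2 = kg of fish meal, x3 = kg of DDGS.
min 0.28x1 + 2.03x2 + 0.36x3 subject to:
  3.8x1 + 41.4x2 + 0.8x3 ≥ 88.1   (calcium)
  9.7x1 + 25.3x2 + 8.4x3 ≥ 41.5   (phosphorus)
  317x1 + 700x2 + 245x3 ≥ 1092   (crude protein)
  x3 ≤ 4.8
  x1, x2, x3 ≥ 0.
The optimal basis is {fish meal}; sunflower meal, DDGS drop out. Binding constraint: calcium.
Solving gives x2 = 2.128.
Cost = 2.03·2.128 = 4.3198.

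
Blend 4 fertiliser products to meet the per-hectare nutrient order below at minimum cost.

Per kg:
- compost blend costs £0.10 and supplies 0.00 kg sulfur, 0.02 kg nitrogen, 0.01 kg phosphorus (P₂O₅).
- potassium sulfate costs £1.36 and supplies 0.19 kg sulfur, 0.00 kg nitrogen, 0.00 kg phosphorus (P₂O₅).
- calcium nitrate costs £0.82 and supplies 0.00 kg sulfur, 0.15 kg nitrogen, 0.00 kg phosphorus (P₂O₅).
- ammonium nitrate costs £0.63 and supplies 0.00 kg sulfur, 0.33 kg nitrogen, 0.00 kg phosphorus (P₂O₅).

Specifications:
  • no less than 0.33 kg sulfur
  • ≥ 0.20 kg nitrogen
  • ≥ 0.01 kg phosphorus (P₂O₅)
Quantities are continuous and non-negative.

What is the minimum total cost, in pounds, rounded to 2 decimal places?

This is a linear program. Let x1 = kg of compost blend, x2 = kg of potassium sulfate, x3 = kg of calcium nitrate, x4 = kg of ammonium nitrate.
Minimise 0.1x1 + 1.36x2 + 0.82x3 + 0.63x4 subject to:
  0.19x2 ≥ 0.33   (sulfur)
  0.02x1 + 0.15x3 + 0.33x4 ≥ 0.2   (nitrogen)
  0.01x1 ≥ 0.01   (phosphorus (P₂O₅))
  x1, x2, x3, x4 ≥ 0.
The cheapest feasible vertex uses only compost blend, potassium sulfate, ammonium nitrate; calcium nitrate is not used. The sulfur, nitrogen, phosphorus (P₂O₅) requirements are met with equality.
That vertex is x1 = 1, x2 = 1.737, x4 = 0.5455.
Cost = 0.1·1 + 1.36·1.737 + 0.63·0.5455 = 2.8060.

£2.81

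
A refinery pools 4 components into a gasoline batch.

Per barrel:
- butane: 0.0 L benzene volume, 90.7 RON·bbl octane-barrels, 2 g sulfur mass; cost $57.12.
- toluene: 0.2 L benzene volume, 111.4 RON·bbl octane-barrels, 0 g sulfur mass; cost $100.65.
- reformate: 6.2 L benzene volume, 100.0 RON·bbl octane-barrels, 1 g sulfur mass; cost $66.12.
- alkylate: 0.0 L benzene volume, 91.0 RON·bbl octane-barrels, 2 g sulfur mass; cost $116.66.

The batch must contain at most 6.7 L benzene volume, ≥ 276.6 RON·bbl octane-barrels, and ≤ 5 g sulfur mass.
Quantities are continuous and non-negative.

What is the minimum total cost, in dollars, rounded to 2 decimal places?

Treat it as an LP. Let x1 = barrels of butane, x2 = barrels of toluene, x3 = barrels of reformate, x4 = barrels of alkylate.
min 57.12x1 + 100.65x2 + 66.12x3 + 116.66x4 s.t.:
  0.2x2 + 6.2x3 ≤ 6.7   (benzene volume)
  90.7x1 + 111.4x2 + 100x3 + 91x4 ≥ 276.6   (octane-barrels)
  2x1 + 1x3 + 2x4 ≤ 5   (sulfur mass)
  x1, x2, x3, x4 ≥ 0.
The cheapest feasible vertex uses only butane, reformate; toluene, alkylate are not used. There the octane-barrels and sulfur mass constraints are tight.
Solving gives x1 = 2.0439, x3 = 0.91217.
Hence cost = 57.12·2.0439 + 66.12·0.91217 = $177.0602.

$177.06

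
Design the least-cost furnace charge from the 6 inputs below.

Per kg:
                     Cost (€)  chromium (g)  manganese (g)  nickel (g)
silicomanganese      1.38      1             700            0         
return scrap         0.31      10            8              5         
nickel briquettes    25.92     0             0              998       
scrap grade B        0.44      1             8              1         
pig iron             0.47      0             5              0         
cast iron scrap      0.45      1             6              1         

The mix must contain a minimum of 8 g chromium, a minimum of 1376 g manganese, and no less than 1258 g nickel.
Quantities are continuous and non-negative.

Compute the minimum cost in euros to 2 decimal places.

€35.48

Set it up as a linear program. Let x1 = kg of silicomanganese, x2 = kg of return scrap, x3 = kg of nickel briquettes, x4 = kg of scrap grade B, x5 = kg of pig iron, x6 = kg of cast iron scrap.
min 1.38x1 + 0.31x2 + 25.92x3 + 0.44x4 + 0.47x5 + 0.45x6 with:
  1x1 + 10x2 + 1x4 + 1x6 ≥ 8   (chromium)
  700x1 + 8x2 + 8x4 + 5x5 + 6x6 ≥ 1376   (manganese)
  5x2 + 998x3 + 1x4 + 1x6 ≥ 1258   (nickel)
  x1, x2, x3, x4, x5, x6 ≥ 0.
At the optimum only silicomanganese, return scrap, nickel briquettes are positive (scrap grade B, pig iron, cast iron scrap = 0). Binding constraints: chromium, manganese, nickel.
So silicomanganese = 1.9588 kg, return scrap = 0.60412 kg, nickel briquettes = 1.2575 kg.
Objective = 1.38·1.9588 + 0.31·0.60412 + 25.92·1.2575 = 35.4848.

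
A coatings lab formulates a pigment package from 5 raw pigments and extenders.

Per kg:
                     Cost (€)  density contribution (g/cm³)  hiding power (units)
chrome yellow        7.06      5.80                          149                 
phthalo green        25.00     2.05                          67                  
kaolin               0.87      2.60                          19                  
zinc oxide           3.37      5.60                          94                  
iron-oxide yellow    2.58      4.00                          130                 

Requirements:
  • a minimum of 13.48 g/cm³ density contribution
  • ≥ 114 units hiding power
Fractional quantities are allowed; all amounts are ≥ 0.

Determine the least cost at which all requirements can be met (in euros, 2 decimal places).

€4.70

Set it up as a linear program. Let x1 = kg of chrome yellow, x2 = kg of phthalo green, x3 = kg of kaolin, x4 = kg of zinc oxide, x5 = kg of iron-oxide yellow.
Minimize 7.06x1 + 25x2 + 0.87x3 + 3.37x4 + 2.58x5 with:
  5.8x1 + 2.05x2 + 2.6x3 + 5.6x4 + 4x5 ≥ 13.48   (density contribution)
  149x1 + 67x2 + 19x3 + 94x4 + 130x5 ≥ 114   (hiding power)
  x1, x2, x3, x4, x5 ≥ 0.
The cheapest feasible vertex uses only kaolin, iron-oxide yellow; chrome yellow, phthalo green, zinc oxide are not used. Binding constraints: density contribution and hiding power.
Solving gives x3 = 4.948, x5 = 0.1537.
Total cost: 0.87·4.948 + 2.58·0.1537 = 4.7013.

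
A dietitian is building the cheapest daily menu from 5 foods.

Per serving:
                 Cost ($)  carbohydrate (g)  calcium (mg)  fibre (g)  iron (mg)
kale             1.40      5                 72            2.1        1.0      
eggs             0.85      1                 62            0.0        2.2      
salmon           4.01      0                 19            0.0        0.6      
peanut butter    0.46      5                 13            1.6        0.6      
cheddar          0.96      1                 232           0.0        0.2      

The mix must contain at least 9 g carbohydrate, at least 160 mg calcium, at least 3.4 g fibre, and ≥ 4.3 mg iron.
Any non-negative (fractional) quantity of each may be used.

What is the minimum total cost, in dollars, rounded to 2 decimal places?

$2.33

Set it up as a linear program. Let x1 = servings of kale, x2 = servings of eggs, x3 = servings of salmon, x4 = servings of peanut butter, x5 = servings of cheddar.
min 1.4x1 + 0.85x2 + 4.01x3 + 0.46x4 + 0.96x5 s.t.:
  5x1 + 1x2 + 5x4 + 1x5 ≥ 9   (carbohydrate)
  72x1 + 62x2 + 19x3 + 13x4 + 232x5 ≥ 160   (calcium)
  2.1x1 + 1.6x4 ≥ 3.4   (fibre)
  1x1 + 2.2x2 + 0.6x3 + 0.6x4 + 0.2x5 ≥ 4.3   (iron)
  x1, x2, x3, x4, x5 ≥ 0.
The optimal basis is {eggs, peanut butter, cheddar}; kale, salmon drop out. There the calcium, fibre, iron constraints are tight.
Optimal quantities: eggs = 1.356 servings, peanut butter = 2.125 servings, cheddar = 0.2082 servings.
Cost = 0.85·1.356 + 0.46·2.125 + 0.96·0.2082 = 2.3300.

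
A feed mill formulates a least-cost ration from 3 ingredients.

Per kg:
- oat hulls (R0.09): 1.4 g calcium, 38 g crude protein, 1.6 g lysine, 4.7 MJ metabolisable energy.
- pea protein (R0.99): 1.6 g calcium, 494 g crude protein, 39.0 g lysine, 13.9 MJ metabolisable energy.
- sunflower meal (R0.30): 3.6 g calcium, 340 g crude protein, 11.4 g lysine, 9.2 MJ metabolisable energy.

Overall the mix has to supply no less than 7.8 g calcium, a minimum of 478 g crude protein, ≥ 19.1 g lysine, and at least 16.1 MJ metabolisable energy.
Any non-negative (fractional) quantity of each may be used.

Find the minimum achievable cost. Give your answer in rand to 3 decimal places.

Set it up as a linear program. Let x1 = kg of oat hulls, x2 = kg of pea protein, x3 = kg of sunflower meal.
Minimize 0.09x1 + 0.99x2 + 0.3x3 subject to:
  1.4x1 + 1.6x2 + 3.6x3 ≥ 7.8   (calcium)
  38x1 + 494x2 + 340x3 ≥ 478   (crude protein)
  1.6x1 + 39x2 + 11.4x3 ≥ 19.1   (lysine)
  4.7x1 + 13.9x2 + 9.2x3 ≥ 16.1   (metabolisable energy)
  x1, x2, x3 ≥ 0.
The cheapest feasible vertex uses only oat hulls, sunflower meal; pea protein is not used. The calcium and lysine requirements are met with equality.
Solving gives x1 = 1.976, x3 = 1.398.
Objective = 0.09·1.976 + 0.3·1.398 = 0.59724.

R0.597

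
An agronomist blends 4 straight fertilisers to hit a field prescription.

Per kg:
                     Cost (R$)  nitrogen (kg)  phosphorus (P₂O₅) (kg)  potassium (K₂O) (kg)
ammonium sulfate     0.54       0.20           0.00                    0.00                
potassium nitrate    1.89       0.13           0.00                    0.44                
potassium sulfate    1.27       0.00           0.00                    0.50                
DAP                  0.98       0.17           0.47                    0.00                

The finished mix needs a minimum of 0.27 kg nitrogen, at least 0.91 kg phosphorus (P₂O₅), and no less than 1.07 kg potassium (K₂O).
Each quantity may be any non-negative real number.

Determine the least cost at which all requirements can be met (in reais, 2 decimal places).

R$4.62

Let x1 = kg of ammonium sulfate, x2 = kg of potassium nitrate, x3 = kg of potassium sulfate, x4 = kg of DAP.
Minimize 0.54x1 + 1.89x2 + 1.27x3 + 0.98x4 with:
  0.2x1 + 0.13x2 + 0.17x4 ≥ 0.27   (nitrogen)
  0.47x4 ≥ 0.91   (phosphorus (P₂O₅))
  0.44x2 + 0.5x3 ≥ 1.07   (potassium (K₂O))
  x1, x2, x3, x4 ≥ 0.
The minimum-cost mix takes nothing from ammonium sulfate, potassium nitrate — only potassium sulfate, DAP. There the phosphorus (P₂O₅) and potassium (K₂O) constraints are tight.
Optimal quantities: potassium sulfate = 2.14 kg, DAP = 1.936 kg.
Objective = 1.27·2.14 + 0.98·1.936 = 4.6151.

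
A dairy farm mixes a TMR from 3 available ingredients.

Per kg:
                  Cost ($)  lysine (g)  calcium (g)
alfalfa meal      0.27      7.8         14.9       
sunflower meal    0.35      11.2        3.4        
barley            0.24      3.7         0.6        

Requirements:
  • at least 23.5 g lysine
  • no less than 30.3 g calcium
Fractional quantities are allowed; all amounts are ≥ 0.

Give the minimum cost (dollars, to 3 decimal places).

$0.783

Treat it as an LP. Let x1 = kg of alfalfa meal, x2 = kg of sunflower meal, x3 = kg of barley.
min 0.27x1 + 0.35x2 + 0.24x3 subject to:
  7.8x1 + 11.2x2 + 3.7x3 ≥ 23.5   (lysine)
  14.9x1 + 3.4x2 + 0.6x3 ≥ 30.3   (calcium)
  x1, x2, x3 ≥ 0.
The minimum-cost mix takes nothing from barley — only alfalfa meal, sunflower meal. There the lysine and calcium constraints are tight.
That vertex is x1 = 1.849, x2 = 0.8108.
Objective = 0.27·1.849 + 0.35·0.8108 = 0.78301.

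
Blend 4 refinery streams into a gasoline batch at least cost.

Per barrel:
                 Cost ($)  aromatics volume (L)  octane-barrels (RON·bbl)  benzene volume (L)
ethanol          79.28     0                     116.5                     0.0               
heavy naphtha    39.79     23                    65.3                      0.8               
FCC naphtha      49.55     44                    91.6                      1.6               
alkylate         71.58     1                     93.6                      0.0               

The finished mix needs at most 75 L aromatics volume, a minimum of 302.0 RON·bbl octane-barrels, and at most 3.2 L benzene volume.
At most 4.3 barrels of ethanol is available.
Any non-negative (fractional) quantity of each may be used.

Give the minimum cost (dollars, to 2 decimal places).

Let x1 = barrels of ethanol, x2 = barrels of heavy naphtha, x3 = barrels of FCC naphtha, x4 = barrels of alkylate.
Minimise 79.28x1 + 39.79x2 + 49.55x3 + 71.58x4 s.t.:
  23x2 + 44x3 + 1x4 ≤ 75   (aromatics volume)
  116.5x1 + 65.3x2 + 91.6x3 + 93.6x4 ≥ 302   (octane-barrels)
  0.8x2 + 1.6x3 ≤ 3.2   (benzene volume)
  x1 ≤ 4.3
  x1, x2, x3, x4 ≥ 0.
The optimal basis is {ethanol, FCC naphtha}; heavy naphtha, alkylate drop out. There the aromatics volume and octane-barrels constraints are tight.
That vertex is x1 = 1.252, x3 = 1.7045.
Hence cost = 79.28·1.252 + 49.55·1.7045 = $183.7165.

$183.72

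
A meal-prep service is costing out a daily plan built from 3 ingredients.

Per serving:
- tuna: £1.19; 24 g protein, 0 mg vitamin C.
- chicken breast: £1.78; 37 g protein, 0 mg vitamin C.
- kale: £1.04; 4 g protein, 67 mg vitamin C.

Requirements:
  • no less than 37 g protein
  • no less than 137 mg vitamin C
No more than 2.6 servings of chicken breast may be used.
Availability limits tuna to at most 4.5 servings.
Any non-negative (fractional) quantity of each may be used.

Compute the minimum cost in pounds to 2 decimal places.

Set it up as a linear program. Let x1 = servings of tuna, x2 = servings of chicken breast, x3 = servings of kale.
min 1.19x1 + 1.78x2 + 1.04x3 subject to:
  24x1 + 37x2 + 4x3 ≥ 37   (protein)
  67x3 ≥ 137   (vitamin C)
  x2 ≤ 2.6
  x1 ≤ 4.5
  x1, x2, x3 ≥ 0.
The optimal basis is {chicken breast, kale}; tuna drops out. There the protein and vitamin C constraints are tight.
So chicken breast = 0.7789 servings, kale = 2.045 servings.
Cost = 1.78·0.7789 + 1.04·2.045 = 3.5132.

£3.51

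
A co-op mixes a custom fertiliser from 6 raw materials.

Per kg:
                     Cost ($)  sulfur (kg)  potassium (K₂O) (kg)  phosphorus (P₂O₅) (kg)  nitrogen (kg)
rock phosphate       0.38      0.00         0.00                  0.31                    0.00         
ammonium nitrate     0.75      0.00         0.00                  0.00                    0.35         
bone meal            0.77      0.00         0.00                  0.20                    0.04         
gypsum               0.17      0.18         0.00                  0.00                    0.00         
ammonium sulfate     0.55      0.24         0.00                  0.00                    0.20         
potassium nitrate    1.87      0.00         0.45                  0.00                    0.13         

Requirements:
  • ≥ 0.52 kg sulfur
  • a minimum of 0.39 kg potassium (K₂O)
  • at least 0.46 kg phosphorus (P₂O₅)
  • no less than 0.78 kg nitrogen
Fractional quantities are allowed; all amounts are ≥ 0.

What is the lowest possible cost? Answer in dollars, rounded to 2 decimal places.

Treat it as an LP. Let x1 = kg of rock phosphate, x2 = kg of ammonium nitrate, x3 = kg of bone meal, x4 = kg of gypsum, x5 = kg of ammonium sulfate, x6 = kg of potassium nitrate.
Minimise 0.38x1 + 0.75x2 + 0.77x3 + 0.17x4 + 0.55x5 + 1.87x6 subject to:
  0.18x4 + 0.24x5 ≥ 0.52   (sulfur)
  0.45x6 ≥ 0.39   (potassium (K₂O))
  0.31x1 + 0.2x3 ≥ 0.46   (phosphorus (P₂O₅))
  0.35x2 + 0.04x3 + 0.2x5 + 0.13x6 ≥ 0.78   (nitrogen)
  x1, x2, x3, x4, x5, x6 ≥ 0.
The optimal basis is {rock phosphate, ammonium nitrate, ammonium sulfate, potassium nitrate}; bone meal, gypsum drop out. The sulfur, potassium (K₂O), phosphorus (P₂O₅), nitrogen requirements are met with equality.
That vertex is x1 = 1.484, x2 = 0.6686, x5 = 2.167, x6 = 0.8667.
Total cost: 0.38·1.484 + 0.75·0.6686 + 0.55·2.167 + 1.87·0.8667 = 3.8779.

$3.88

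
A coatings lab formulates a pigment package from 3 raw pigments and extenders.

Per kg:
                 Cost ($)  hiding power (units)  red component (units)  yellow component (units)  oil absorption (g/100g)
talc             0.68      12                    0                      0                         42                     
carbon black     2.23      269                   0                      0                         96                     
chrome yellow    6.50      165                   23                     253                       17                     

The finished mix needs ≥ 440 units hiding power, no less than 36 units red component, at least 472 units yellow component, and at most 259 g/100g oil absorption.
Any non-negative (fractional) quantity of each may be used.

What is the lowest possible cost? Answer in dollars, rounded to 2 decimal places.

Let x1 = kg of talc, x2 = kg of carbon black, x3 = kg of chrome yellow.
min 0.68x1 + 2.23x2 + 6.5x3 s.t.:
  12x1 + 269x2 + 165x3 ≥ 440   (hiding power)
  23x3 ≥ 36   (red component)
  253x3 ≥ 472   (yellow component)
  42x1 + 96x2 + 17x3 ≤ 259   (oil absorption)
  x1, x2, x3 ≥ 0.
The minimum-cost mix takes nothing from talc — only carbon black, chrome yellow. The hiding power and yellow component requirements are met with equality.
That vertex is x2 = 0.4914, x3 = 1.866.
Hence cost = 2.23·0.4914 + 6.5·1.866 = $13.2248.

$13.22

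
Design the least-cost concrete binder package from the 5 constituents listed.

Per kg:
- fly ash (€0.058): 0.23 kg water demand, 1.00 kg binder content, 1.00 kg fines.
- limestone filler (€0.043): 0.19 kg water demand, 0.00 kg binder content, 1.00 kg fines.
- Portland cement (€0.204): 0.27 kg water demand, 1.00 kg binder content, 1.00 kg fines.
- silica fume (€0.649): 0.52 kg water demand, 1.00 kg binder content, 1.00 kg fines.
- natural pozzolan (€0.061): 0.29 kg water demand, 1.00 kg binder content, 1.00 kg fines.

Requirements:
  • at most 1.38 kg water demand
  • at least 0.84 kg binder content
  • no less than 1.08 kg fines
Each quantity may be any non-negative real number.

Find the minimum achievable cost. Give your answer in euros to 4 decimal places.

Let x1 = kg of fly ash, x2 = kg of limestone filler, x3 = kg of Portland cement, x4 = kg of silica fume, x5 = kg of natural pozzolan.
Minimise 0.058x1 + 0.043x2 + 0.204x3 + 0.649x4 + 0.061x5 subject to:
  0.23x1 + 0.19x2 + 0.27x3 + 0.52x4 + 0.29x5 ≤ 1.38   (water demand)
  1x1 + 1x3 + 1x4 + 1x5 ≥ 0.84   (binder content)
  1x1 + 1x2 + 1x3 + 1x4 + 1x5 ≥ 1.08   (fines)
  x1, x2, x3, x4, x5 ≥ 0.
At the optimum only fly ash, limestone filler are positive (Portland cement, silica fume, natural pozzolan = 0). Binding constraints: binder content and fines.
So fly ash = 0.84 kg, limestone filler = 0.24 kg.
Hence cost = 0.058·0.84 + 0.043·0.24 = €0.059040.

€0.0590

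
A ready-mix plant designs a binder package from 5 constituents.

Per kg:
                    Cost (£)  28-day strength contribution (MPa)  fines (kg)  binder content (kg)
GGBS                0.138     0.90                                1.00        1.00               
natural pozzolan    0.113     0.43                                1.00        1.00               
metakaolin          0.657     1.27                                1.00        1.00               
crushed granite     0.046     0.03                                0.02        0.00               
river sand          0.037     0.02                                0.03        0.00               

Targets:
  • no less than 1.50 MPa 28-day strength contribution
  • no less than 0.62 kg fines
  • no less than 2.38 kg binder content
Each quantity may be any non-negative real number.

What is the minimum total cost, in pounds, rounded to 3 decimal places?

£0.294

Let x1 = kg of GGBS, x2 = kg of natural pozzolan, x3 = kg of metakaolin, x4 = kg of crushed granite, x5 = kg of river sand.
Minimize 0.138x1 + 0.113x2 + 0.657x3 + 0.046x4 + 0.037x5 s.t.:
  0.9x1 + 0.43x2 + 1.27x3 + 0.03x4 + 0.02x5 ≥ 1.5   (28-day strength contribution)
  1x1 + 1x2 + 1x3 + 0.02x4 + 0.03x5 ≥ 0.62   (fines)
  1x1 + 1x2 + 1x3 ≥ 2.38   (binder content)
  x1, x2, x3, x4, x5 ≥ 0.
The minimum-cost mix takes nothing from metakaolin, crushed granite, river sand — only GGBS, natural pozzolan. There the 28-day strength contribution and binder content constraints are tight.
So GGBS = 1.014 kg, natural pozzolan = 1.366 kg.
Hence cost = 0.138·1.014 + 0.113·1.366 = £0.29429.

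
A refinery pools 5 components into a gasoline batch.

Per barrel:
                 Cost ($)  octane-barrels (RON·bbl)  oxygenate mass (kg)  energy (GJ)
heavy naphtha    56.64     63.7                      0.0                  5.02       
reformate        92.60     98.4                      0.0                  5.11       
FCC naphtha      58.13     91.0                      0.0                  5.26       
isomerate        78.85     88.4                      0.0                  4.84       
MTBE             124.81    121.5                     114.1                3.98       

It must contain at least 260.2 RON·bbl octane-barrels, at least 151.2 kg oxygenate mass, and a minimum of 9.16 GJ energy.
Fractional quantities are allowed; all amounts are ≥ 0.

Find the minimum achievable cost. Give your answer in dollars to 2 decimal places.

$228.76

Set it up as a linear program. Let x1 = barrels of heavy naphtha, x2 = barrels of reformate, x3 = barrels of FCC naphtha, x4 = barrels of isomerate, x5 = barrels of MTBE.
Minimise 56.64x1 + 92.6x2 + 58.13x3 + 78.85x4 + 124.81x5 subject to:
  63.7x1 + 98.4x2 + 91x3 + 88.4x4 + 121.5x5 ≥ 260.2   (octane-barrels)
  114.1x5 ≥ 151.2   (oxygenate mass)
  5.02x1 + 5.11x2 + 5.26x3 + 4.84x4 + 3.98x5 ≥ 9.16   (energy)
  x1, x2, x3, x4, x5 ≥ 0.
The cheapest feasible vertex uses only FCC naphtha, MTBE; heavy naphtha, reformate, isomerate are not used. The octane-barrels and oxygenate mass requirements are met with equality.
That vertex is x3 = 1.09, x5 = 1.3252.
Objective = 58.13·1.09 + 124.81·1.3252 = 228.7599.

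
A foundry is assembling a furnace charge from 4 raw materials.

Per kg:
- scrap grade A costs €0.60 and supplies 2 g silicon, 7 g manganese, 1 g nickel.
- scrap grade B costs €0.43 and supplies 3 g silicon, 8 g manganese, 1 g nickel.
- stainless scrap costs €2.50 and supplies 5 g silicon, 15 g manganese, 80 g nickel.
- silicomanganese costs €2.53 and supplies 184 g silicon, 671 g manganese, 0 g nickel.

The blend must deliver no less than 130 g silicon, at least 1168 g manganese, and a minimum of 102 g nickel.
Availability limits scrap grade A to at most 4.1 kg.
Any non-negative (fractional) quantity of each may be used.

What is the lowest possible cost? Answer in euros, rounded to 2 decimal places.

€7.52

Let x1 = kg of scrap grade A, x2 = kg of scrap grade B, x3 = kg of stainless scrap, x4 = kg of silicomanganese.
Minimize 0.6x1 + 0.43x2 + 2.5x3 + 2.53x4 s.t.:
  2x1 + 3x2 + 5x3 + 184x4 ≥ 130   (silicon)
  7x1 + 8x2 + 15x3 + 671x4 ≥ 1168   (manganese)
  1x1 + 1x2 + 80x3 ≥ 102   (nickel)
  x1 ≤ 4.1
  x1, x2, x3, x4 ≥ 0.
At the optimum only stainless scrap, silicomanganese are positive (scrap grade A, scrap grade B = 0). The manganese and nickel requirements are met with equality.
Solving gives x3 = 1.275, x4 = 1.712.
Cost = 2.5·1.275 + 2.53·1.712 = 7.5189.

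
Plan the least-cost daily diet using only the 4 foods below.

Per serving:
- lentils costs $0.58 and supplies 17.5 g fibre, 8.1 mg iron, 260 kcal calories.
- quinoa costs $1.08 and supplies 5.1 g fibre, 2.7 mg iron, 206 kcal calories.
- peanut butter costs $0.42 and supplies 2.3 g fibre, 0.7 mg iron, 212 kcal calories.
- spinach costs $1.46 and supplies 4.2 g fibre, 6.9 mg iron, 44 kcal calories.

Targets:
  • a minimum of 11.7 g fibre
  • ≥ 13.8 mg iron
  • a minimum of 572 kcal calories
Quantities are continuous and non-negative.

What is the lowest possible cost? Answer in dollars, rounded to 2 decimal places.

$1.24

Treat it as an LP. Let x1 = servings of lentils, x2 = servings of quinoa, x3 = servings of peanut butter, x4 = servings of spinach.
Minimise 0.58x1 + 1.08x2 + 0.42x3 + 1.46x4 with:
  17.5x1 + 5.1x2 + 2.3x3 + 4.2x4 ≥ 11.7   (fibre)
  8.1x1 + 2.7x2 + 0.7x3 + 6.9x4 ≥ 13.8   (iron)
  260x1 + 206x2 + 212x3 + 44x4 ≥ 572   (calories)
  x1, x2, x3, x4 ≥ 0.
The cheapest feasible vertex uses only lentils, peanut butter; quinoa, spinach are not used. The iron and calories requirements are met with equality.
Optimal quantities: lentils = 1.645 servings, peanut butter = 0.6808 servings.
Total cost: 0.58·1.645 + 0.42·0.6808 = 1.2400.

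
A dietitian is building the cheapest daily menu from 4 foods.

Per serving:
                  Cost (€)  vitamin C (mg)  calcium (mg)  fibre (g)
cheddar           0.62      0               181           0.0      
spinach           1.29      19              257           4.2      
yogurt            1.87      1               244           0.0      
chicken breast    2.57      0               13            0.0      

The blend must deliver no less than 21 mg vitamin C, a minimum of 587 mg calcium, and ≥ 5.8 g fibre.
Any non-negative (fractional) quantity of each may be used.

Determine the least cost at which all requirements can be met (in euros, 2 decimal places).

€2.58

This is a linear program. Let x1 = servings of cheddar, x2 = servings of spinach, x3 = servings of yogurt, x4 = servings of chicken breast.
Minimize 0.62x1 + 1.29x2 + 1.87x3 + 2.57x4 subject to:
  19x2 + 1x3 ≥ 21   (vitamin C)
  181x1 + 257x2 + 244x3 + 13x4 ≥ 587   (calcium)
  4.2x2 ≥ 5.8   (fibre)
  x1, x2, x3, x4 ≥ 0.
The optimal basis is {cheddar, spinach}; yogurt, chicken breast drop out. The calcium and fibre requirements are met with equality.
Optimal quantities: cheddar = 1.282 servings, spinach = 1.381 servings.
Total cost: 0.62·1.282 + 1.29·1.381 = 2.5763.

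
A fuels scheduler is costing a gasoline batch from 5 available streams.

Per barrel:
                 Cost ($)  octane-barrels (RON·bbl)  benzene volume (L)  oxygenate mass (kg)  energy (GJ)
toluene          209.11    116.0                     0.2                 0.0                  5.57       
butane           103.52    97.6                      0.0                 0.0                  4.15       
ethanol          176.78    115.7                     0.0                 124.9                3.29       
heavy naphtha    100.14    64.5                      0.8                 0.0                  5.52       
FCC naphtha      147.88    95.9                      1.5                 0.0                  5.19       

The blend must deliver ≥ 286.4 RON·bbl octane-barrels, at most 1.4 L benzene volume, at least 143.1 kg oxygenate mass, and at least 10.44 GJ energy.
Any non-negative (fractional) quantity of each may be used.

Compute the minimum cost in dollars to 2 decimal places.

Let x1 = barrels of toluene, x2 = barrels of butane, x3 = barrels of ethanol, x4 = barrels of heavy naphtha, x5 = barrels of FCC naphtha.
min 209.11x1 + 103.52x2 + 176.78x3 + 100.14x4 + 147.88x5 with:
  116x1 + 97.6x2 + 115.7x3 + 64.5x4 + 95.9x5 ≥ 286.4   (octane-barrels)
  0.2x1 + 0.8x4 + 1.5x5 ≤ 1.4   (benzene volume)
  124.9x3 ≥ 143.1   (oxygenate mass)
  5.57x1 + 4.15x2 + 3.29x3 + 5.52x4 + 5.19x5 ≥ 10.44   (energy)
  x1, x2, x3, x4, x5 ≥ 0.
At the optimum only butane, ethanol, heavy naphtha are positive (toluene, FCC naphtha = 0). The octane-barrels, oxygenate mass, energy requirements are met with equality.
Optimal quantities: butane = 1.545 barrels, ethanol = 1.146 barrels, heavy naphtha = 0.04652 barrels.
Total cost: 103.52·1.545 + 176.78·1.146 + 100.14·0.04652 = 367.1868.

$367.19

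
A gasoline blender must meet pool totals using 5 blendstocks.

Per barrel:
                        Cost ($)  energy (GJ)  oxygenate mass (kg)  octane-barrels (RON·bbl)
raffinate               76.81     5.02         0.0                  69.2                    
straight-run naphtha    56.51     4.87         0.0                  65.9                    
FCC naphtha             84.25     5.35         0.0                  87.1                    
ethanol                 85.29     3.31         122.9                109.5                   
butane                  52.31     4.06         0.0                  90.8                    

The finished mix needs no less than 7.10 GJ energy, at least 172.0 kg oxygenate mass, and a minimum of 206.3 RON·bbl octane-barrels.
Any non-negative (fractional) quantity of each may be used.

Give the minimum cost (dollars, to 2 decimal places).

Set it up as a linear program. Let x1 = barrels of raffinate, x2 = barrels of straight-run naphtha, x3 = barrels of FCC naphtha, x4 = barrels of ethanol, x5 = barrels of butane.
min 76.81x1 + 56.51x2 + 84.25x3 + 85.29x4 + 52.31x5 with:
  5.02x1 + 4.87x2 + 5.35x3 + 3.31x4 + 4.06x5 ≥ 7.1   (energy)
  122.9x4 ≥ 172   (oxygenate mass)
  69.2x1 + 65.9x2 + 87.1x3 + 109.5x4 + 90.8x5 ≥ 206.3   (octane-barrels)
  x1, x2, x3, x4, x5 ≥ 0.
At the optimum only straight-run naphtha, ethanol, butane are positive (raffinate, FCC naphtha = 0). Binding constraints: energy, oxygenate mass, octane-barrels.
Solving gives x2 = 0.049601, x4 = 1.3995, x5 = 0.54829.
Cost = 56.51·0.049601 + 85.29·1.3995 + 52.31·0.54829 = 150.8474.

$150.85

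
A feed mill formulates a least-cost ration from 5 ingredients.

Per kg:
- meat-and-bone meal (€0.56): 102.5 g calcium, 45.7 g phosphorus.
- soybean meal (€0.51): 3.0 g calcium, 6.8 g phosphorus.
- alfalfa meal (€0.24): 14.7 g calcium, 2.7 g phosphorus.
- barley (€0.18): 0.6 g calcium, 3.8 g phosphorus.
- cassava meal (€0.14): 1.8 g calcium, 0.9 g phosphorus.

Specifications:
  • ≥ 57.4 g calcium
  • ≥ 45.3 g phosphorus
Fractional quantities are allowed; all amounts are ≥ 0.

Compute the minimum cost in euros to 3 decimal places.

Let x1 = kg of meat-and-bone meal, x2 = kg of soybean meal, x3 = kg of alfalfa meal, x4 = kg of barley, x5 = kg of cassava meal.
Minimize 0.56x1 + 0.51x2 + 0.24x3 + 0.18x4 + 0.14x5 s.t.:
  102.5x1 + 3x2 + 14.7x3 + 0.6x4 + 1.8x5 ≥ 57.4   (calcium)
  45.7x1 + 6.8x2 + 2.7x3 + 3.8x4 + 0.9x5 ≥ 45.3   (phosphorus)
  x1, x2, x3, x4, x5 ≥ 0.
The minimum-cost mix takes nothing from soybean meal, alfalfa meal, barley, cassava meal — only meat-and-bone meal. Binding constraint: phosphorus.
So meat-and-bone meal = 0.9912 kg.
Total cost: 0.56·0.9912 = 0.55507.

€0.555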